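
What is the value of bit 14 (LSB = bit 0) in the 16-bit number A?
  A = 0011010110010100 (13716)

Bit 14 is the 15th from the right.
  0011010110010100
   ^
That bit is 0.

Answer: 0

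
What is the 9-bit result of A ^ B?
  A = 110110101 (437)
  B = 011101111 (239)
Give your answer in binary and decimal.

Apply ^ to each column (1 where bits differ):
  110110101
^ 011101111
-----------
  101011010

Answer: 101011010 (346)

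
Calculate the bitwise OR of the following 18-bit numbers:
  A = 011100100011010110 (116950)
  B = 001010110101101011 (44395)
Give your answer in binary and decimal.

Apply | to each column (1 where either bit is 1):
  011100100011010110
| 001010110101101011
--------------------
  011110110111111111

Answer: 011110110111111111 (126463)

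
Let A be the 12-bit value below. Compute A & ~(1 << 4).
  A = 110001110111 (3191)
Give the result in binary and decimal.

Mask = ~(1 << 4) = 111111101111
Bit 4 of A is 1, so AND-ing with the mask clears it to 0.
  110001110111
& 111111101111
--------------
  110001100111

Answer: 110001100111 (3175)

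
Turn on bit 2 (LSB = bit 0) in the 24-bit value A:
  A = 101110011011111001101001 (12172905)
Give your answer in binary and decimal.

Mask = 1 << 2 = 000000000000000000000100
Bit 2 of A is 0, so OR-ing with the mask flips it to 1.
  101110011011111001101001
| 000000000000000000000100
--------------------------
  101110011011111001101101

Answer: 101110011011111001101101 (12172909)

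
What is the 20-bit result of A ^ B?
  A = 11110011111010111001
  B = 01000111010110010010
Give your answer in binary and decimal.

Apply ^ to each column (1 where bits differ):
  11110011111010111001
^ 01000111010110010010
----------------------
  10110100101100101011

Answer: 10110100101100101011 (740139)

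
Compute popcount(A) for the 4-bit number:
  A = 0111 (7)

0111
1-bits at positions (from bit 0 = LSB): 0, 1, 2
Count = 3

Answer: 3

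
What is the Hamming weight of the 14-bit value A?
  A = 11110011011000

11110011011000
1-bits at positions (from bit 0 = LSB): 3, 4, 6, 7, 10, 11, 12, 13
Count = 8

Answer: 8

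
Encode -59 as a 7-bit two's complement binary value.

1. Binary of +59:  0111011
2. Invert bits:     1000100
3. Add 1:           1000101

Answer: 1000101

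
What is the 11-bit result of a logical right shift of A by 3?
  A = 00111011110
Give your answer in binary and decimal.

Logical shift right by 3: drop the bottom 3 bit(s), prepend 3 zero(s) on the left.
  00111011110  ->  keep [00111011], discard [110], prepend 000
= 00000111011

Answer: 00000111011 (59)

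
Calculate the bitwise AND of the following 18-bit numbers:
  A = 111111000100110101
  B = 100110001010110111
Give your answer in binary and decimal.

Apply & to each column (1 only where both bits are 1):
  111111000100110101
& 100110001010110111
--------------------
  100110000000110101

Answer: 100110000000110101 (155701)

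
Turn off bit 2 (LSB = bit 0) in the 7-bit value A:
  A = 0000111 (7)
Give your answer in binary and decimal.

Mask = ~(1 << 2) = 1111011
Bit 2 of A is 1, so AND-ing with the mask clears it to 0.
  0000111
& 1111011
---------
  0000011

Answer: 0000011 (3)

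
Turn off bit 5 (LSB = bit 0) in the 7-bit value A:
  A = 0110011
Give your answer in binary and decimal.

Mask = ~(1 << 5) = 1011111
Bit 5 of A is 1, so AND-ing with the mask clears it to 0.
  0110011
& 1011111
---------
  0010011

Answer: 0010011 (19)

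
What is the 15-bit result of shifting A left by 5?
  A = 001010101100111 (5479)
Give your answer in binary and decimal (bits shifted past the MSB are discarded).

Shift left by 5: drop the top 5 bit(s), append 5 zero(s) on the right.
  001010101100111  ->  discard [00101], keep [0101100111], append 00000
= 010110011100000

Answer: 010110011100000 (11488)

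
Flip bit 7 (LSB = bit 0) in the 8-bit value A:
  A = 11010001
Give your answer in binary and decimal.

Mask = 1 << 7 = 10000000
Bit 7 of A is 1; XOR with the mask flips it to 0.
  11010001
^ 10000000
----------
  01010001

Answer: 01010001 (81)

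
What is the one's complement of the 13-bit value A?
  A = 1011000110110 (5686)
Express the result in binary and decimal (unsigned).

Flip each bit (0->1, 1->0):
  1011000110110
  0100111001001

Answer: 0100111001001 (2505)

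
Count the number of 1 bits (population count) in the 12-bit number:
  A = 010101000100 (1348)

010101000100
1-bits at positions (from bit 0 = LSB): 2, 6, 8, 10
Count = 4

Answer: 4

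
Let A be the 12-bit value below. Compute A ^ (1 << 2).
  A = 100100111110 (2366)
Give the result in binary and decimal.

Mask = 1 << 2 = 000000000100
Bit 2 of A is 1; XOR with the mask flips it to 0.
  100100111110
^ 000000000100
--------------
  100100111010

Answer: 100100111010 (2362)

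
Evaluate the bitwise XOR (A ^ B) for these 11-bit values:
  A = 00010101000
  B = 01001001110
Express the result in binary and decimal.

Apply ^ to each column (1 where bits differ):
  00010101000
^ 01001001110
-------------
  01011100110

Answer: 01011100110 (742)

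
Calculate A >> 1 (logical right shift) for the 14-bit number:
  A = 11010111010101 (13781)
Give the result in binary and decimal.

Logical shift right by 1: drop the bottom 1 bit(s), prepend 1 zero(s) on the left.
  11010111010101  ->  keep [1101011101010], discard [1], prepend 0
= 01101011101010

Answer: 01101011101010 (6890)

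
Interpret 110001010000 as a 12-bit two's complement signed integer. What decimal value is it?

MSB is 1, so the value is negative. Find the magnitude:
1. Invert bits:  001110101111
2. Add 1:        001110110000  = 944
3. Apply sign:   -944

Answer: -944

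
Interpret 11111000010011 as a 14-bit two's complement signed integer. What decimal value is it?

MSB is 1, so the value is negative. Find the magnitude:
1. Invert bits:  00000111101100
2. Add 1:        00000111101101  = 493
3. Apply sign:   -493

Answer: -493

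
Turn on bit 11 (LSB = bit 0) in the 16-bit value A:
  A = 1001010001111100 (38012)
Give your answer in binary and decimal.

Mask = 1 << 11 = 0000100000000000
Bit 11 of A is 0, so OR-ing with the mask flips it to 1.
  1001010001111100
| 0000100000000000
------------------
  1001110001111100

Answer: 1001110001111100 (40060)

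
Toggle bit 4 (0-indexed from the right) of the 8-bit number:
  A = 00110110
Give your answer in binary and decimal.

Mask = 1 << 4 = 00010000
Bit 4 of A is 1; XOR with the mask flips it to 0.
  00110110
^ 00010000
----------
  00100110

Answer: 00100110 (38)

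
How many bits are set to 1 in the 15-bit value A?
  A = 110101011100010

110101011100010
1-bits at positions (from bit 0 = LSB): 1, 5, 6, 7, 9, 11, 13, 14
Count = 8

Answer: 8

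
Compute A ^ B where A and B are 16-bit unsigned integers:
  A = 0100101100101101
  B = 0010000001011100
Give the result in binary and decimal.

Apply ^ to each column (1 where bits differ):
  0100101100101101
^ 0010000001011100
------------------
  0110101101110001

Answer: 0110101101110001 (27505)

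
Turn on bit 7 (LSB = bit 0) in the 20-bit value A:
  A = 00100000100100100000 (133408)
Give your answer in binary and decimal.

Mask = 1 << 7 = 00000000000010000000
Bit 7 of A is 0, so OR-ing with the mask flips it to 1.
  00100000100100100000
| 00000000000010000000
----------------------
  00100000100110100000

Answer: 00100000100110100000 (133536)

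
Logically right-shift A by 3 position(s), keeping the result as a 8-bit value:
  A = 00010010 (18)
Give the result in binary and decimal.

Logical shift right by 3: drop the bottom 3 bit(s), prepend 3 zero(s) on the left.
  00010010  ->  keep [00010], discard [010], prepend 000
= 00000010

Answer: 00000010 (2)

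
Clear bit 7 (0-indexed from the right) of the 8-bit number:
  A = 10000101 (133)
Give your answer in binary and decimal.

Mask = ~(1 << 7) = 01111111
Bit 7 of A is 1, so AND-ing with the mask clears it to 0.
  10000101
& 01111111
----------
  00000101

Answer: 00000101 (5)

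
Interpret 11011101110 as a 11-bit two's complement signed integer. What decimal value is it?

MSB is 1, so the value is negative. Find the magnitude:
1. Invert bits:  00100010001
2. Add 1:        00100010010  = 274
3. Apply sign:   -274

Answer: -274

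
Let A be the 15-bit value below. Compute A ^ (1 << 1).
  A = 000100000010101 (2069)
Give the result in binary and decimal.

Mask = 1 << 1 = 000000000000010
Bit 1 of A is 0; XOR with the mask flips it to 1.
  000100000010101
^ 000000000000010
-----------------
  000100000010111

Answer: 000100000010111 (2071)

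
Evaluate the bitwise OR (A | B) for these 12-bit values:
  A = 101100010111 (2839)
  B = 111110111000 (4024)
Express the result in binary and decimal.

Apply | to each column (1 where either bit is 1):
  101100010111
| 111110111000
--------------
  111110111111

Answer: 111110111111 (4031)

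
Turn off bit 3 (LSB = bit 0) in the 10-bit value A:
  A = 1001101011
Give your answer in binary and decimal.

Mask = ~(1 << 3) = 1111110111
Bit 3 of A is 1, so AND-ing with the mask clears it to 0.
  1001101011
& 1111110111
------------
  1001100011

Answer: 1001100011 (611)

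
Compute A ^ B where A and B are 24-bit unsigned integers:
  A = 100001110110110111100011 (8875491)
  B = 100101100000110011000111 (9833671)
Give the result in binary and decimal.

Apply ^ to each column (1 where bits differ):
  100001110110110111100011
^ 100101100000110011000111
--------------------------
  000100010110000100100100

Answer: 000100010110000100100100 (1138980)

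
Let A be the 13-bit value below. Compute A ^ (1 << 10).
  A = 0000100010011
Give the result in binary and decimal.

Mask = 1 << 10 = 0010000000000
Bit 10 of A is 0; XOR with the mask flips it to 1.
  0000100010011
^ 0010000000000
---------------
  0010100010011

Answer: 0010100010011 (1299)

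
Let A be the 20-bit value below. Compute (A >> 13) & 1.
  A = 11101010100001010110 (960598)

Bit 13 is the 14th from the right.
  11101010100001010110
        ^
That bit is 1.

Answer: 1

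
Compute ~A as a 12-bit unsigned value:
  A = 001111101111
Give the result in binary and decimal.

Flip each bit (0->1, 1->0):
  001111101111
  110000010000

Answer: 110000010000 (3088)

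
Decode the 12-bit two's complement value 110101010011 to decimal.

MSB is 1, so the value is negative. Find the magnitude:
1. Invert bits:  001010101100
2. Add 1:        001010101101  = 685
3. Apply sign:   -685

Answer: -685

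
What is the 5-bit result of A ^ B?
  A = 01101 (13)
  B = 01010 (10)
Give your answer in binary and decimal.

Apply ^ to each column (1 where bits differ):
  01101
^ 01010
-------
  00111

Answer: 00111 (7)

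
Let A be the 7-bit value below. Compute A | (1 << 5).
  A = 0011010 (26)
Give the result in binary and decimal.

Mask = 1 << 5 = 0100000
Bit 5 of A is 0, so OR-ing with the mask flips it to 1.
  0011010
| 0100000
---------
  0111010

Answer: 0111010 (58)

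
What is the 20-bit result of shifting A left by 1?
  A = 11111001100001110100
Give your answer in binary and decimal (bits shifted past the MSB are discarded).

Shift left by 1: drop the top 1 bit(s), append 1 zero(s) on the right.
  11111001100001110100  ->  discard [1], keep [1111001100001110100], append 0
= 11110011000011101000

Answer: 11110011000011101000 (995560)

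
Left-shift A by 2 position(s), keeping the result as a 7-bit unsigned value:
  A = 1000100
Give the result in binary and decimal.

Shift left by 2: drop the top 2 bit(s), append 2 zero(s) on the right.
  1000100  ->  discard [10], keep [00100], append 00
= 0010000

Answer: 0010000 (16)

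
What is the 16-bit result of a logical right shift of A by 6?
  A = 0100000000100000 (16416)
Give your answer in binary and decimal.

Logical shift right by 6: drop the bottom 6 bit(s), prepend 6 zero(s) on the left.
  0100000000100000  ->  keep [0100000000], discard [100000], prepend 000000
= 0000000100000000

Answer: 0000000100000000 (256)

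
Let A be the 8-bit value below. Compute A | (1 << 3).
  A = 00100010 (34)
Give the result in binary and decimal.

Mask = 1 << 3 = 00001000
Bit 3 of A is 0, so OR-ing with the mask flips it to 1.
  00100010
| 00001000
----------
  00101010

Answer: 00101010 (42)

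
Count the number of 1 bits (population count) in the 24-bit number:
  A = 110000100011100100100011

110000100011100100100011
1-bits at positions (from bit 0 = LSB): 0, 1, 5, 8, 11, 12, 13, 17, 22, 23
Count = 10

Answer: 10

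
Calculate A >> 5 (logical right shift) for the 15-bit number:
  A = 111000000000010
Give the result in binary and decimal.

Logical shift right by 5: drop the bottom 5 bit(s), prepend 5 zero(s) on the left.
  111000000000010  ->  keep [1110000000], discard [00010], prepend 00000
= 000001110000000

Answer: 000001110000000 (896)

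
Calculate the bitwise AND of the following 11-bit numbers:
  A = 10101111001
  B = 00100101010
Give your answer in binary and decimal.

Apply & to each column (1 only where both bits are 1):
  10101111001
& 00100101010
-------------
  00100101000

Answer: 00100101000 (296)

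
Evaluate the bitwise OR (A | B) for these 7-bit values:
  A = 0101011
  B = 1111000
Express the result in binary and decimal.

Apply | to each column (1 where either bit is 1):
  0101011
| 1111000
---------
  1111011

Answer: 1111011 (123)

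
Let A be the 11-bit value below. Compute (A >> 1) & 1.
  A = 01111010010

Bit 1 is the 2nd from the right.
  01111010010
           ^
That bit is 1.

Answer: 1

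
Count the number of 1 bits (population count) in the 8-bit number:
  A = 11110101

11110101
1-bits at positions (from bit 0 = LSB): 0, 2, 4, 5, 6, 7
Count = 6

Answer: 6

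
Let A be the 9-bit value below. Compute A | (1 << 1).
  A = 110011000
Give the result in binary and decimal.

Mask = 1 << 1 = 000000010
Bit 1 of A is 0, so OR-ing with the mask flips it to 1.
  110011000
| 000000010
-----------
  110011010

Answer: 110011010 (410)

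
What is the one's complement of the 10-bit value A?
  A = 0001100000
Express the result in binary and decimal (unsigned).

Flip each bit (0->1, 1->0):
  0001100000
  1110011111

Answer: 1110011111 (927)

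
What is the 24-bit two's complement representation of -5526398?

1. Binary of +5526398:  010101000101001101111110
2. Invert bits:     101010111010110010000001
3. Add 1:           101010111010110010000010

Answer: 101010111010110010000010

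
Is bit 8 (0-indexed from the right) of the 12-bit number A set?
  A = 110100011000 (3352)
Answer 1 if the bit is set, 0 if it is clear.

Bit 8 is the 9th from the right.
  110100011000
     ^
That bit is 1.

Answer: 1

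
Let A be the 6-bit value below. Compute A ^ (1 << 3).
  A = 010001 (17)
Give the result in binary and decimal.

Mask = 1 << 3 = 001000
Bit 3 of A is 0; XOR with the mask flips it to 1.
  010001
^ 001000
--------
  011001

Answer: 011001 (25)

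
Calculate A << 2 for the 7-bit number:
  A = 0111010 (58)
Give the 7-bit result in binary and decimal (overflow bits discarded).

Shift left by 2: drop the top 2 bit(s), append 2 zero(s) on the right.
  0111010  ->  discard [01], keep [11010], append 00
= 1101000

Answer: 1101000 (104)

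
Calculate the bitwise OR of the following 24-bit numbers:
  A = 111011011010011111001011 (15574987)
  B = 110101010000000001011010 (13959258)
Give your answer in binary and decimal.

Apply | to each column (1 where either bit is 1):
  111011011010011111001011
| 110101010000000001011010
--------------------------
  111111011010011111011011

Answer: 111111011010011111011011 (16623579)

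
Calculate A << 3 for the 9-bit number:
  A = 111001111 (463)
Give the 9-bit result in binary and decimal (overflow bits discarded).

Shift left by 3: drop the top 3 bit(s), append 3 zero(s) on the right.
  111001111  ->  discard [111], keep [001111], append 000
= 001111000

Answer: 001111000 (120)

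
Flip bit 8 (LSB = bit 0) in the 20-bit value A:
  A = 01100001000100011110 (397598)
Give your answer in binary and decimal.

Mask = 1 << 8 = 00000000000100000000
Bit 8 of A is 1; XOR with the mask flips it to 0.
  01100001000100011110
^ 00000000000100000000
----------------------
  01100001000000011110

Answer: 01100001000000011110 (397342)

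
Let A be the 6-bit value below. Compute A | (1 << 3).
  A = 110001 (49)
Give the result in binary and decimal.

Mask = 1 << 3 = 001000
Bit 3 of A is 0, so OR-ing with the mask flips it to 1.
  110001
| 001000
--------
  111001

Answer: 111001 (57)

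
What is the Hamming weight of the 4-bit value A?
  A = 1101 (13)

1101
1-bits at positions (from bit 0 = LSB): 0, 2, 3
Count = 3

Answer: 3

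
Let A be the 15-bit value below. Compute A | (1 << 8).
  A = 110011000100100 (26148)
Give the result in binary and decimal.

Mask = 1 << 8 = 000000100000000
Bit 8 of A is 0, so OR-ing with the mask flips it to 1.
  110011000100100
| 000000100000000
-----------------
  110011100100100

Answer: 110011100100100 (26404)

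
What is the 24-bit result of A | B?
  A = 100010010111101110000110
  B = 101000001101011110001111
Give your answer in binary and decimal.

Apply | to each column (1 where either bit is 1):
  100010010111101110000110
| 101000001101011110001111
--------------------------
  101010011111111110001111

Answer: 101010011111111110001111 (11141007)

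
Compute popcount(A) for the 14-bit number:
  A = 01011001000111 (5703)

01011001000111
1-bits at positions (from bit 0 = LSB): 0, 1, 2, 6, 9, 10, 12
Count = 7

Answer: 7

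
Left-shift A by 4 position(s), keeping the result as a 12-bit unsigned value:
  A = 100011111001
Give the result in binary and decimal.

Shift left by 4: drop the top 4 bit(s), append 4 zero(s) on the right.
  100011111001  ->  discard [1000], keep [11111001], append 0000
= 111110010000

Answer: 111110010000 (3984)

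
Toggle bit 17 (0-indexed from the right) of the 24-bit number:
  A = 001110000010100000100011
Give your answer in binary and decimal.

Mask = 1 << 17 = 000000100000000000000000
Bit 17 of A is 0; XOR with the mask flips it to 1.
  001110000010100000100011
^ 000000100000000000000000
--------------------------
  001110100010100000100011

Answer: 001110100010100000100011 (3811363)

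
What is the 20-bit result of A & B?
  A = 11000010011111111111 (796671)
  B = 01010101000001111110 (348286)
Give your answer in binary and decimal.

Apply & to each column (1 only where both bits are 1):
  11000010011111111111
& 01010101000001111110
----------------------
  01000000000001111110

Answer: 01000000000001111110 (262270)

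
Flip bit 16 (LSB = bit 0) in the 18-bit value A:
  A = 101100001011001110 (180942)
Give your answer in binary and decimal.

Mask = 1 << 16 = 010000000000000000
Bit 16 of A is 0; XOR with the mask flips it to 1.
  101100001011001110
^ 010000000000000000
--------------------
  111100001011001110

Answer: 111100001011001110 (246478)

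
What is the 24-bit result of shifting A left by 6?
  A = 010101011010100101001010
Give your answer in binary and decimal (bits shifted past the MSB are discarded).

Shift left by 6: drop the top 6 bit(s), append 6 zero(s) on the right.
  010101011010100101001010  ->  discard [010101], keep [011010100101001010], append 000000
= 011010100101001010000000

Answer: 011010100101001010000000 (6967936)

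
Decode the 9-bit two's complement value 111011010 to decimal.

MSB is 1, so the value is negative. Find the magnitude:
1. Invert bits:  000100101
2. Add 1:        000100110  = 38
3. Apply sign:   -38

Answer: -38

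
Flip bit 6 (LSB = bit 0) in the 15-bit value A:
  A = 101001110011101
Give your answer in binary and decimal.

Mask = 1 << 6 = 000000001000000
Bit 6 of A is 0; XOR with the mask flips it to 1.
  101001110011101
^ 000000001000000
-----------------
  101001111011101

Answer: 101001111011101 (21469)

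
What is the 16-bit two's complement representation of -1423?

1. Binary of +1423:  0000010110001111
2. Invert bits:     1111101001110000
3. Add 1:           1111101001110001

Answer: 1111101001110001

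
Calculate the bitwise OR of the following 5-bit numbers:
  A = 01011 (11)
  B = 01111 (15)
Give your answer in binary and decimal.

Apply | to each column (1 where either bit is 1):
  01011
| 01111
-------
  01111

Answer: 01111 (15)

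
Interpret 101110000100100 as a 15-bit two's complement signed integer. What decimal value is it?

MSB is 1, so the value is negative. Find the magnitude:
1. Invert bits:  010001111011011
2. Add 1:        010001111011100  = 9180
3. Apply sign:   -9180

Answer: -9180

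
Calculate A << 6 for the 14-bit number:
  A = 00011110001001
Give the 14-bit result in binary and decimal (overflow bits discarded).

Shift left by 6: drop the top 6 bit(s), append 6 zero(s) on the right.
  00011110001001  ->  discard [000111], keep [10001001], append 000000
= 10001001000000

Answer: 10001001000000 (8768)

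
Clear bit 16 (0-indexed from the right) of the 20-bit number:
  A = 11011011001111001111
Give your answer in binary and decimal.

Mask = ~(1 << 16) = 11101111111111111111
Bit 16 of A is 1, so AND-ing with the mask clears it to 0.
  11011011001111001111
& 11101111111111111111
----------------------
  11001011001111001111

Answer: 11001011001111001111 (832463)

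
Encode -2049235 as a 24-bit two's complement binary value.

1. Binary of +2049235:  000111110100010011010011
2. Invert bits:     111000001011101100101100
3. Add 1:           111000001011101100101101

Answer: 111000001011101100101101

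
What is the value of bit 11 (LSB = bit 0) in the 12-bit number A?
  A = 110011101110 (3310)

Bit 11 is the 12th from the right.
  110011101110
  ^
That bit is 1.

Answer: 1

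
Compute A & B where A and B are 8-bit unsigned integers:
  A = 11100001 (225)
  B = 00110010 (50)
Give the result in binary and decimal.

Apply & to each column (1 only where both bits are 1):
  11100001
& 00110010
----------
  00100000

Answer: 00100000 (32)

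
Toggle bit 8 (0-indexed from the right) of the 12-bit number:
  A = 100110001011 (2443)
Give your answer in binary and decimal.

Mask = 1 << 8 = 000100000000
Bit 8 of A is 1; XOR with the mask flips it to 0.
  100110001011
^ 000100000000
--------------
  100010001011

Answer: 100010001011 (2187)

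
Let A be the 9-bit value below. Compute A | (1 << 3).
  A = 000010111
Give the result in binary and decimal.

Mask = 1 << 3 = 000001000
Bit 3 of A is 0, so OR-ing with the mask flips it to 1.
  000010111
| 000001000
-----------
  000011111

Answer: 000011111 (31)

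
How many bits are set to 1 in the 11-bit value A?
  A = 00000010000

00000010000
1-bits at positions (from bit 0 = LSB): 4
Count = 1

Answer: 1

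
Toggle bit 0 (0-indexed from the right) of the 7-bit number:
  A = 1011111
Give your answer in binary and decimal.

Mask = 1 << 0 = 0000001
Bit 0 of A is 1; XOR with the mask flips it to 0.
  1011111
^ 0000001
---------
  1011110

Answer: 1011110 (94)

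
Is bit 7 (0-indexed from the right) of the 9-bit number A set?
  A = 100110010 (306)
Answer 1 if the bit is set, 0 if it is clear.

Bit 7 is the 8th from the right.
  100110010
   ^
That bit is 0.

Answer: 0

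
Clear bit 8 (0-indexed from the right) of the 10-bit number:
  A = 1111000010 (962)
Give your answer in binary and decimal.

Mask = ~(1 << 8) = 1011111111
Bit 8 of A is 1, so AND-ing with the mask clears it to 0.
  1111000010
& 1011111111
------------
  1011000010

Answer: 1011000010 (706)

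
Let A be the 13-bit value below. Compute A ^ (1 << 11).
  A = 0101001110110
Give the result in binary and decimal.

Mask = 1 << 11 = 0100000000000
Bit 11 of A is 1; XOR with the mask flips it to 0.
  0101001110110
^ 0100000000000
---------------
  0001001110110

Answer: 0001001110110 (630)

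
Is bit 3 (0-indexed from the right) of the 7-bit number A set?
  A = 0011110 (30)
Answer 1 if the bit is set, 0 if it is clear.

Bit 3 is the 4th from the right.
  0011110
     ^
That bit is 1.

Answer: 1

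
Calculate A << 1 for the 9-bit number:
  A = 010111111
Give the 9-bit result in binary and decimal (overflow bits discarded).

Shift left by 1: drop the top 1 bit(s), append 1 zero(s) on the right.
  010111111  ->  discard [0], keep [10111111], append 0
= 101111110

Answer: 101111110 (382)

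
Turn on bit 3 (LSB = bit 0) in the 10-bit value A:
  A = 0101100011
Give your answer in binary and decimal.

Mask = 1 << 3 = 0000001000
Bit 3 of A is 0, so OR-ing with the mask flips it to 1.
  0101100011
| 0000001000
------------
  0101101011

Answer: 0101101011 (363)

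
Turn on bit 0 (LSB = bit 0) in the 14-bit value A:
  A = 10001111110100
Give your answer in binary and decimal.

Mask = 1 << 0 = 00000000000001
Bit 0 of A is 0, so OR-ing with the mask flips it to 1.
  10001111110100
| 00000000000001
----------------
  10001111110101

Answer: 10001111110101 (9205)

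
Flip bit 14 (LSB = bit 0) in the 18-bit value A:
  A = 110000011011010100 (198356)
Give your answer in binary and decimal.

Mask = 1 << 14 = 000100000000000000
Bit 14 of A is 0; XOR with the mask flips it to 1.
  110000011011010100
^ 000100000000000000
--------------------
  110100011011010100

Answer: 110100011011010100 (214740)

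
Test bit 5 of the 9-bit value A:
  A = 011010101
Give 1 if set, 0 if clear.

Bit 5 is the 6th from the right.
  011010101
     ^
That bit is 0.

Answer: 0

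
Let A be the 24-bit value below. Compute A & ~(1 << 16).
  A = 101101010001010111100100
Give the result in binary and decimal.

Mask = ~(1 << 16) = 111111101111111111111111
Bit 16 of A is 1, so AND-ing with the mask clears it to 0.
  101101010001010111100100
& 111111101111111111111111
--------------------------
  101101000001010111100100

Answer: 101101000001010111100100 (11802084)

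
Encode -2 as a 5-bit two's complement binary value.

1. Binary of +2:  00010
2. Invert bits:     11101
3. Add 1:           11110

Answer: 11110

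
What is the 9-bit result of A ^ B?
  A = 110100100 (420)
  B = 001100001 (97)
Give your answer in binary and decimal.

Apply ^ to each column (1 where bits differ):
  110100100
^ 001100001
-----------
  111000101

Answer: 111000101 (453)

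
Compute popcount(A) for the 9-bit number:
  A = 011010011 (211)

011010011
1-bits at positions (from bit 0 = LSB): 0, 1, 4, 6, 7
Count = 5

Answer: 5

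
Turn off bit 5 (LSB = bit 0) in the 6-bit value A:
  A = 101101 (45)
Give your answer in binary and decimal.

Mask = ~(1 << 5) = 011111
Bit 5 of A is 1, so AND-ing with the mask clears it to 0.
  101101
& 011111
--------
  001101

Answer: 001101 (13)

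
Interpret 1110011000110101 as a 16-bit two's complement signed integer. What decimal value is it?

MSB is 1, so the value is negative. Find the magnitude:
1. Invert bits:  0001100111001010
2. Add 1:        0001100111001011  = 6603
3. Apply sign:   -6603

Answer: -6603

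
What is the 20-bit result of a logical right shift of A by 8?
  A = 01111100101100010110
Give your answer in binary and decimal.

Logical shift right by 8: drop the bottom 8 bit(s), prepend 8 zero(s) on the left.
  01111100101100010110  ->  keep [011111001011], discard [00010110], prepend 00000000
= 00000000011111001011

Answer: 00000000011111001011 (1995)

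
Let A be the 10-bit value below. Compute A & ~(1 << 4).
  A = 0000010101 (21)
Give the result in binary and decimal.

Mask = ~(1 << 4) = 1111101111
Bit 4 of A is 1, so AND-ing with the mask clears it to 0.
  0000010101
& 1111101111
------------
  0000000101

Answer: 0000000101 (5)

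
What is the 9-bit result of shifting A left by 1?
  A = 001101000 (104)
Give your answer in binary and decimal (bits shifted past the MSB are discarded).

Shift left by 1: drop the top 1 bit(s), append 1 zero(s) on the right.
  001101000  ->  discard [0], keep [01101000], append 0
= 011010000

Answer: 011010000 (208)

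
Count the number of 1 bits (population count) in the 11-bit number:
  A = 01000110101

01000110101
1-bits at positions (from bit 0 = LSB): 0, 2, 4, 5, 9
Count = 5

Answer: 5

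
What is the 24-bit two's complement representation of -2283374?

1. Binary of +2283374:  001000101101011101101110
2. Invert bits:     110111010010100010010001
3. Add 1:           110111010010100010010010

Answer: 110111010010100010010010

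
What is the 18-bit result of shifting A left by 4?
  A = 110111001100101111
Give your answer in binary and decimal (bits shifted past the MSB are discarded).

Shift left by 4: drop the top 4 bit(s), append 4 zero(s) on the right.
  110111001100101111  ->  discard [1101], keep [11001100101111], append 0000
= 110011001011110000

Answer: 110011001011110000 (209648)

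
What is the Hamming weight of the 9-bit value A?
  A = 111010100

111010100
1-bits at positions (from bit 0 = LSB): 2, 4, 6, 7, 8
Count = 5

Answer: 5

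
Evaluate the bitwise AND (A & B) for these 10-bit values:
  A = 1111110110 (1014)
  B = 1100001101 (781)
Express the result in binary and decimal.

Apply & to each column (1 only where both bits are 1):
  1111110110
& 1100001101
------------
  1100000100

Answer: 1100000100 (772)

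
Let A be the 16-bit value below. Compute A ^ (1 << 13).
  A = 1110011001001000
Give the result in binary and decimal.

Mask = 1 << 13 = 0010000000000000
Bit 13 of A is 1; XOR with the mask flips it to 0.
  1110011001001000
^ 0010000000000000
------------------
  1100011001001000

Answer: 1100011001001000 (50760)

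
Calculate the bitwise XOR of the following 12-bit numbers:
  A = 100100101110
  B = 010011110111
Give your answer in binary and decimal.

Apply ^ to each column (1 where bits differ):
  100100101110
^ 010011110111
--------------
  110111011001

Answer: 110111011001 (3545)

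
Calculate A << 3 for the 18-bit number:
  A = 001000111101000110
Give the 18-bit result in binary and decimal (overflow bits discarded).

Shift left by 3: drop the top 3 bit(s), append 3 zero(s) on the right.
  001000111101000110  ->  discard [001], keep [000111101000110], append 000
= 000111101000110000

Answer: 000111101000110000 (31280)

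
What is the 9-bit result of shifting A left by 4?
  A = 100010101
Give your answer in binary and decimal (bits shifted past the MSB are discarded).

Shift left by 4: drop the top 4 bit(s), append 4 zero(s) on the right.
  100010101  ->  discard [1000], keep [10101], append 0000
= 101010000

Answer: 101010000 (336)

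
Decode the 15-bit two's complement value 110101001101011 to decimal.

MSB is 1, so the value is negative. Find the magnitude:
1. Invert bits:  001010110010100
2. Add 1:        001010110010101  = 5525
3. Apply sign:   -5525

Answer: -5525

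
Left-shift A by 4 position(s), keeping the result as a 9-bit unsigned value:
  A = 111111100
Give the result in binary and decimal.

Shift left by 4: drop the top 4 bit(s), append 4 zero(s) on the right.
  111111100  ->  discard [1111], keep [11100], append 0000
= 111000000

Answer: 111000000 (448)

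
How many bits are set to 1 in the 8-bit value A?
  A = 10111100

10111100
1-bits at positions (from bit 0 = LSB): 2, 3, 4, 5, 7
Count = 5

Answer: 5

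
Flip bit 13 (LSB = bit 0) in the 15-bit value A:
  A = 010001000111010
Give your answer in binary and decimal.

Mask = 1 << 13 = 010000000000000
Bit 13 of A is 1; XOR with the mask flips it to 0.
  010001000111010
^ 010000000000000
-----------------
  000001000111010

Answer: 000001000111010 (570)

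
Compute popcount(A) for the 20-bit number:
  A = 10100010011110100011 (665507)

10100010011110100011
1-bits at positions (from bit 0 = LSB): 0, 1, 5, 7, 8, 9, 10, 13, 17, 19
Count = 10

Answer: 10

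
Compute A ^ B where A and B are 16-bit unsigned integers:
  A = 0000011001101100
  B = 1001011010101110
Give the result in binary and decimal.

Apply ^ to each column (1 where bits differ):
  0000011001101100
^ 1001011010101110
------------------
  1001000011000010

Answer: 1001000011000010 (37058)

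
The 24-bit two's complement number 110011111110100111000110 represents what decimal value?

MSB is 1, so the value is negative. Find the magnitude:
1. Invert bits:  001100000001011000111001
2. Add 1:        001100000001011000111010  = 3151418
3. Apply sign:   -3151418

Answer: -3151418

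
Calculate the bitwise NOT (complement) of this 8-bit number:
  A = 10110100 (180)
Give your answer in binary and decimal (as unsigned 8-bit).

Flip each bit (0->1, 1->0):
  10110100
  01001011

Answer: 01001011 (75)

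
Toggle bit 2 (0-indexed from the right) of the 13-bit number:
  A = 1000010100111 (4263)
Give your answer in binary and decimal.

Mask = 1 << 2 = 0000000000100
Bit 2 of A is 1; XOR with the mask flips it to 0.
  1000010100111
^ 0000000000100
---------------
  1000010100011

Answer: 1000010100011 (4259)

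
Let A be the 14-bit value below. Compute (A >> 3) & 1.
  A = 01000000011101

Bit 3 is the 4th from the right.
  01000000011101
            ^
That bit is 1.

Answer: 1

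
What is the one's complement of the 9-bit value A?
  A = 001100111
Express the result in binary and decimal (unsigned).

Flip each bit (0->1, 1->0):
  001100111
  110011000

Answer: 110011000 (408)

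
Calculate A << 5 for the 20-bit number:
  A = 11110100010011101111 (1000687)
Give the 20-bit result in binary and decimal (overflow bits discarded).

Shift left by 5: drop the top 5 bit(s), append 5 zero(s) on the right.
  11110100010011101111  ->  discard [11110], keep [100010011101111], append 00000
= 10001001110111100000

Answer: 10001001110111100000 (564704)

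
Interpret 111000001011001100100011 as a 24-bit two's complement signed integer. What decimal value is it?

MSB is 1, so the value is negative. Find the magnitude:
1. Invert bits:  000111110100110011011100
2. Add 1:        000111110100110011011101  = 2051293
3. Apply sign:   -2051293

Answer: -2051293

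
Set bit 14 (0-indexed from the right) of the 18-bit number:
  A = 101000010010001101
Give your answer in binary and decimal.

Mask = 1 << 14 = 000100000000000000
Bit 14 of A is 0, so OR-ing with the mask flips it to 1.
  101000010010001101
| 000100000000000000
--------------------
  101100010010001101

Answer: 101100010010001101 (181389)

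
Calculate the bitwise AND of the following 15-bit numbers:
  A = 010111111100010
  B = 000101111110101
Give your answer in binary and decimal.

Apply & to each column (1 only where both bits are 1):
  010111111100010
& 000101111110101
-----------------
  000101111100000

Answer: 000101111100000 (3040)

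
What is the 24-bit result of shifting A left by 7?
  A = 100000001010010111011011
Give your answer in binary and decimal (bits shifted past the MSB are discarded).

Shift left by 7: drop the top 7 bit(s), append 7 zero(s) on the right.
  100000001010010111011011  ->  discard [1000000], keep [01010010111011011], append 0000000
= 010100101110110110000000

Answer: 010100101110110110000000 (5434752)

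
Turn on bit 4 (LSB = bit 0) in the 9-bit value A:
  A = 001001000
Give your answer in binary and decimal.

Mask = 1 << 4 = 000010000
Bit 4 of A is 0, so OR-ing with the mask flips it to 1.
  001001000
| 000010000
-----------
  001011000

Answer: 001011000 (88)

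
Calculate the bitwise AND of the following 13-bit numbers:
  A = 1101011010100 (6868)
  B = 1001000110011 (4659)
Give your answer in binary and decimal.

Apply & to each column (1 only where both bits are 1):
  1101011010100
& 1001000110011
---------------
  1001000010000

Answer: 1001000010000 (4624)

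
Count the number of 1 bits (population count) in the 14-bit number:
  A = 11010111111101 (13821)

11010111111101
1-bits at positions (from bit 0 = LSB): 0, 2, 3, 4, 5, 6, 7, 8, 10, 12, 13
Count = 11

Answer: 11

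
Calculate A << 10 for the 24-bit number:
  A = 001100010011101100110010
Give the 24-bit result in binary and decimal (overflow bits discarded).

Shift left by 10: drop the top 10 bit(s), append 10 zero(s) on the right.
  001100010011101100110010  ->  discard [0011000100], keep [11101100110010], append 0000000000
= 111011001100100000000000

Answer: 111011001100100000000000 (15517696)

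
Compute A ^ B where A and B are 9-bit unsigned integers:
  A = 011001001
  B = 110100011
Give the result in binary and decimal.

Apply ^ to each column (1 where bits differ):
  011001001
^ 110100011
-----------
  101101010

Answer: 101101010 (362)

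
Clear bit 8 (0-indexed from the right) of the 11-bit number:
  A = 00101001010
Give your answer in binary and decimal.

Mask = ~(1 << 8) = 11011111111
Bit 8 of A is 1, so AND-ing with the mask clears it to 0.
  00101001010
& 11011111111
-------------
  00001001010

Answer: 00001001010 (74)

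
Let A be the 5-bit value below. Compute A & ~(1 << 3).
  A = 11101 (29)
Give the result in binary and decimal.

Mask = ~(1 << 3) = 10111
Bit 3 of A is 1, so AND-ing with the mask clears it to 0.
  11101
& 10111
-------
  10101

Answer: 10101 (21)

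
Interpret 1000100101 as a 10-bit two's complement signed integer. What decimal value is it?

MSB is 1, so the value is negative. Find the magnitude:
1. Invert bits:  0111011010
2. Add 1:        0111011011  = 475
3. Apply sign:   -475

Answer: -475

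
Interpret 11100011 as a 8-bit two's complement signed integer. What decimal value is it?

MSB is 1, so the value is negative. Find the magnitude:
1. Invert bits:  00011100
2. Add 1:        00011101  = 29
3. Apply sign:   -29

Answer: -29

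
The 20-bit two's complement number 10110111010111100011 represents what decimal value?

MSB is 1, so the value is negative. Find the magnitude:
1. Invert bits:  01001000101000011100
2. Add 1:        01001000101000011101  = 297501
3. Apply sign:   -297501

Answer: -297501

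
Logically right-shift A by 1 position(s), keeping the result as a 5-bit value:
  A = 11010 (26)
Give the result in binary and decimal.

Logical shift right by 1: drop the bottom 1 bit(s), prepend 1 zero(s) on the left.
  11010  ->  keep [1101], discard [0], prepend 0
= 01101

Answer: 01101 (13)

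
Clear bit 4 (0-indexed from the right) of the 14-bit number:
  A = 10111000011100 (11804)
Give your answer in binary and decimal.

Mask = ~(1 << 4) = 11111111101111
Bit 4 of A is 1, so AND-ing with the mask clears it to 0.
  10111000011100
& 11111111101111
----------------
  10111000001100

Answer: 10111000001100 (11788)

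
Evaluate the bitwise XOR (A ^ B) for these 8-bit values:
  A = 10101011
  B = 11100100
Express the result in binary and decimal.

Apply ^ to each column (1 where bits differ):
  10101011
^ 11100100
----------
  01001111

Answer: 01001111 (79)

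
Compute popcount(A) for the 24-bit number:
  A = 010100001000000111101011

010100001000000111101011
1-bits at positions (from bit 0 = LSB): 0, 1, 3, 5, 6, 7, 8, 15, 20, 22
Count = 10

Answer: 10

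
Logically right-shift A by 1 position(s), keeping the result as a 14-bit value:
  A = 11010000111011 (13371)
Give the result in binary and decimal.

Logical shift right by 1: drop the bottom 1 bit(s), prepend 1 zero(s) on the left.
  11010000111011  ->  keep [1101000011101], discard [1], prepend 0
= 01101000011101

Answer: 01101000011101 (6685)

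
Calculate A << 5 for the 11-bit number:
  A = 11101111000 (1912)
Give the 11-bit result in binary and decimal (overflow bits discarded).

Shift left by 5: drop the top 5 bit(s), append 5 zero(s) on the right.
  11101111000  ->  discard [11101], keep [111000], append 00000
= 11100000000

Answer: 11100000000 (1792)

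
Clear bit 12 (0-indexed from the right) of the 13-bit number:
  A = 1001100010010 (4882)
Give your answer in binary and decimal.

Mask = ~(1 << 12) = 0111111111111
Bit 12 of A is 1, so AND-ing with the mask clears it to 0.
  1001100010010
& 0111111111111
---------------
  0001100010010

Answer: 0001100010010 (786)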